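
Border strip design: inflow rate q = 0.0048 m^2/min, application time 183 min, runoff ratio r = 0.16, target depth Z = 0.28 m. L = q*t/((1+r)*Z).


L = q*t/((1+r)*Z)
L = 0.0048*183/((1+0.16)*0.28)
L = 0.8784/0.3248

2.7044 m


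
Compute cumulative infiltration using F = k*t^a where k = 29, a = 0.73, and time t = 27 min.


F = k * t^a = 29 * 27^0.73
F = 29 * 11.089081

321.5833 mm


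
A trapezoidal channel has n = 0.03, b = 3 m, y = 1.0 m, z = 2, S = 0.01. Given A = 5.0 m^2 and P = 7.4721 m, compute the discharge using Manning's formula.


R = A/P = 5.0/7.4721 = 0.669156
Q = (1/0.03) * 5.0 * 0.669156^(2/3) * 0.01^0.5

12.7507 m^3/s


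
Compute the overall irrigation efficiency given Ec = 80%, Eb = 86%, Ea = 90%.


Ec = 0.8, Eb = 0.86, Ea = 0.9
E = 0.8 * 0.86 * 0.9 * 100 = 61.9200%

61.9200 %


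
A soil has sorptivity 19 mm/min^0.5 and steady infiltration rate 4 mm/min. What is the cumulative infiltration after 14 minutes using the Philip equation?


F = S*sqrt(t) + A*t
F = 19*sqrt(14) + 4*14
F = 19*3.741657 + 56

127.0915 mm


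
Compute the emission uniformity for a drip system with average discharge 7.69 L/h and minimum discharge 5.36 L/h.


EU = (q_min/q_avg)*100 = (5.36/7.69)*100 = 69.7009%

69.7009 %


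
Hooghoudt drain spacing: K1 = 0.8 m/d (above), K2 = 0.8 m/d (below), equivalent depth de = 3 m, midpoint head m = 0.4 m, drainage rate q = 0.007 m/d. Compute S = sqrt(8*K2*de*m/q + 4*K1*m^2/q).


S^2 = 8*K2*de*m/q + 4*K1*m^2/q
S^2 = 8*0.8*3*0.4/0.007 + 4*0.8*0.4^2/0.007
S = sqrt(1170.2857)

34.2094 m


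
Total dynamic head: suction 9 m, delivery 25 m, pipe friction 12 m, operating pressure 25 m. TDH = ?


TDH = Hs + Hd + hf + Hp = 9 + 25 + 12 + 25 = 71

71 m


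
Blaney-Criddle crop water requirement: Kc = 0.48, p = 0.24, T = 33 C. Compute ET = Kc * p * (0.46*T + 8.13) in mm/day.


ET = Kc * p * (0.46*T + 8.13)
ET = 0.48 * 0.24 * (0.46*33 + 8.13)
ET = 0.48 * 0.24 * 23.3100

2.6853 mm/day


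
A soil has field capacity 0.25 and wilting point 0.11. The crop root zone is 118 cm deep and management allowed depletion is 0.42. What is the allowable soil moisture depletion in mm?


SMD = (FC - PWP) * d * MAD * 10
SMD = (0.25 - 0.11) * 118 * 0.42 * 10
SMD = 0.1400 * 118 * 0.42 * 10

69.3840 mm


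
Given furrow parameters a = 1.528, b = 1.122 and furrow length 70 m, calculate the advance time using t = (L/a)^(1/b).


t = (L/a)^(1/b)
t = (70/1.528)^(1/1.122)
t = 45.811518^(1/1.122)

30.2252 min


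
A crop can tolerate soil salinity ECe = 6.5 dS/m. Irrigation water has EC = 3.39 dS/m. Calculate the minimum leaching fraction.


LR = ECiw / (5*ECe - ECiw)
LR = 3.39 / (5*6.5 - 3.39)
LR = 3.39 / 29.1100

0.1165


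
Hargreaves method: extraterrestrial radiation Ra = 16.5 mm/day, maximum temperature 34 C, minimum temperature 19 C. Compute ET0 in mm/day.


Tmean = (Tmax + Tmin)/2 = (34 + 19)/2 = 26.5
ET0 = 0.0023 * 16.5 * (26.5 + 17.8) * sqrt(34 - 19)
ET0 = 0.0023 * 16.5 * 44.3 * 3.872983

6.5112 mm/day


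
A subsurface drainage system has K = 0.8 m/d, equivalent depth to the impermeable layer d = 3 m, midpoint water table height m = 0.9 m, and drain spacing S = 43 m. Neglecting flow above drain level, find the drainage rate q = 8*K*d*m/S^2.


q = 8*K*d*m/S^2
q = 8*0.8*3*0.9/43^2
q = 17.2800 / 1849

0.0093 m/d


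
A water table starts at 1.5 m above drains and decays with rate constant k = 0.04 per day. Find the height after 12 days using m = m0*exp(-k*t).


m = m0 * exp(-k*t)
m = 1.5 * exp(-0.04 * 12)
m = 1.5 * exp(-0.4800)

0.9282 m


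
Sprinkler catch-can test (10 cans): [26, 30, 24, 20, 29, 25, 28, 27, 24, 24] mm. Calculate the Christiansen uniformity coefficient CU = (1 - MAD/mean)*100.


mean = 25.700000 mm
MAD = 2.300000 mm
CU = (1 - 2.300000/25.700000)*100

91.0506 %


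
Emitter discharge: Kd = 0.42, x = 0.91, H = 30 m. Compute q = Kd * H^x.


q = Kd * H^x = 0.42 * 30^0.91 = 0.42 * 22.089218

9.2775 L/h


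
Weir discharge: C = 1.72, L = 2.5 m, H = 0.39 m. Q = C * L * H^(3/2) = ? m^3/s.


Q = C * L * H^(3/2) = 1.72 * 2.5 * 0.39^1.5 = 1.72 * 2.5 * 0.243555

1.0473 m^3/s


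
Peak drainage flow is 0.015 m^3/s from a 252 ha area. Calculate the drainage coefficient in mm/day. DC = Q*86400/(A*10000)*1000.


DC = Q * 86400 / (A * 10000) * 1000
DC = 0.015 * 86400 / (252 * 10000) * 1000
DC = 1296000.0000 / 2520000

0.5143 mm/day


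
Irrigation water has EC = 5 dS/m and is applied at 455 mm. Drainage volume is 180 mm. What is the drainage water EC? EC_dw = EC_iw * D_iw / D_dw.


EC_dw = EC_iw * D_iw / D_dw
EC_dw = 5 * 455 / 180
EC_dw = 2275 / 180

12.6389 dS/m


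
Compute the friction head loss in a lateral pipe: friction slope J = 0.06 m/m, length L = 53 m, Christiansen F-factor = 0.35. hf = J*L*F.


hf = J * L * F = 0.06 * 53 * 0.35 = 1.1130 m

1.1130 m


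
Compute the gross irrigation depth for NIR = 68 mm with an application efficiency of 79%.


Ea = 79% = 0.79
GID = NIR / Ea = 68 / 0.79 = 86.0759 mm

86.0759 mm


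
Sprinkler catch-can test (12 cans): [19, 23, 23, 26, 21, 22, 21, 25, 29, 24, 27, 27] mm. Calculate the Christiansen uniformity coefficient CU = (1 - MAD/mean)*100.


mean = 23.916667 mm
MAD = 2.416667 mm
CU = (1 - 2.416667/23.916667)*100

89.8955 %


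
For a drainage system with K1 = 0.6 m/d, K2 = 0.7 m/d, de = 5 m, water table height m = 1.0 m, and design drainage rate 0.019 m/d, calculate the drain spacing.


S^2 = 8*K2*de*m/q + 4*K1*m^2/q
S^2 = 8*0.7*5*1.0/0.019 + 4*0.6*1.0^2/0.019
S = sqrt(1600.0000)

40.0000 m


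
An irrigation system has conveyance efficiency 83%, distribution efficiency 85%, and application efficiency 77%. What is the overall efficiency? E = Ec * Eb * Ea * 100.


Ec = 0.83, Eb = 0.85, Ea = 0.77
E = 0.83 * 0.85 * 0.77 * 100 = 54.3235%

54.3235 %


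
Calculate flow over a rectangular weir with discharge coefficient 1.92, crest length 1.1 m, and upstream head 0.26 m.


Q = C * L * H^(3/2) = 1.92 * 1.1 * 0.26^1.5 = 1.92 * 1.1 * 0.132575

0.2800 m^3/s


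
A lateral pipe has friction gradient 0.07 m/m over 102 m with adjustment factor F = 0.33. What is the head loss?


hf = J * L * F = 0.07 * 102 * 0.33 = 2.3562 m

2.3562 m


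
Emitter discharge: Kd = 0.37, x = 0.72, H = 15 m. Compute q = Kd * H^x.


q = Kd * H^x = 0.37 * 15^0.72 = 0.37 * 7.027255

2.6001 L/h


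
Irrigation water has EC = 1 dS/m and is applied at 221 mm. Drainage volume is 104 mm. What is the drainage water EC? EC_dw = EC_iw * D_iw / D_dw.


EC_dw = EC_iw * D_iw / D_dw
EC_dw = 1 * 221 / 104
EC_dw = 221 / 104

2.1250 dS/m


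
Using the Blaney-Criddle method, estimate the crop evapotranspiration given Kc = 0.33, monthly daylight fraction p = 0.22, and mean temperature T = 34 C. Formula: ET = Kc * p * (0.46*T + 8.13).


ET = Kc * p * (0.46*T + 8.13)
ET = 0.33 * 0.22 * (0.46*34 + 8.13)
ET = 0.33 * 0.22 * 23.7700

1.7257 mm/day


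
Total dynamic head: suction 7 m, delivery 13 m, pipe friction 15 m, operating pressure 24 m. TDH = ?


TDH = Hs + Hd + hf + Hp = 7 + 13 + 15 + 24 = 59

59 m


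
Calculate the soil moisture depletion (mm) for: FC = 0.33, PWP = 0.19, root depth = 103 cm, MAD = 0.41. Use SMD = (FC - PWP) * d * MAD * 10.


SMD = (FC - PWP) * d * MAD * 10
SMD = (0.33 - 0.19) * 103 * 0.41 * 10
SMD = 0.1400 * 103 * 0.41 * 10

59.1220 mm


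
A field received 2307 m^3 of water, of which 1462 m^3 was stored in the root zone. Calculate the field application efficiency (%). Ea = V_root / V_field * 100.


Ea = V_root / V_field * 100 = 1462 / 2307 * 100 = 63.3723%

63.3723 %


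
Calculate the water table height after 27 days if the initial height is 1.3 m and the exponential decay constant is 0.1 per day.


m = m0 * exp(-k*t)
m = 1.3 * exp(-0.1 * 27)
m = 1.3 * exp(-2.7000)

0.0874 m


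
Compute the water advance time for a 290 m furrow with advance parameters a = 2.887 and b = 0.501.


t = (L/a)^(1/b)
t = (290/2.887)^(1/0.501)
t = 100.450294^(1/0.501)

9906.2801 min


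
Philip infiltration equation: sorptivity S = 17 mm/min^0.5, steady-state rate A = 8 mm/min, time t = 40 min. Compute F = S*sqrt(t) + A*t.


F = S*sqrt(t) + A*t
F = 17*sqrt(40) + 8*40
F = 17*6.324555 + 320

427.5174 mm


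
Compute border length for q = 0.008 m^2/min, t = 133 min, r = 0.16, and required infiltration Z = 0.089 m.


L = q*t/((1+r)*Z)
L = 0.008*133/((1+0.16)*0.089)
L = 1.064/0.10324

10.3061 m


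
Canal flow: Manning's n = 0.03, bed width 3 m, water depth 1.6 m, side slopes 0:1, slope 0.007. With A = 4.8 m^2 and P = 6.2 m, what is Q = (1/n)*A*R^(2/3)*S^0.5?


R = A/P = 4.8/6.2 = 0.774194
Q = (1/0.03) * 4.8 * 0.774194^(2/3) * 0.007^0.5

11.2867 m^3/s


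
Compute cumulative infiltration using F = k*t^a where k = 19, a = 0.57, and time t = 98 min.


F = k * t^a = 19 * 98^0.57
F = 19 * 13.645796

259.2701 mm


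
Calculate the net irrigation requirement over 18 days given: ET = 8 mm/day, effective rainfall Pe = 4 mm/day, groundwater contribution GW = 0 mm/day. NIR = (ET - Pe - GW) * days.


Daily deficit = ET - Pe - GW = 8 - 4 - 0 = 4 mm/day
NIR = 4 * 18 = 72 mm

72.0000 mm


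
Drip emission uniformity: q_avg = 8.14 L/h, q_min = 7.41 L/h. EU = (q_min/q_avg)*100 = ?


EU = (q_min/q_avg)*100 = (7.41/8.14)*100 = 91.0319%

91.0319 %


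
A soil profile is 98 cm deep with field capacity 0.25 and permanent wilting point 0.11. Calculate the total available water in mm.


AWC = (FC - PWP) * d * 10
AWC = (0.25 - 0.11) * 98 * 10
AWC = 0.1400 * 98 * 10

137.2000 mm


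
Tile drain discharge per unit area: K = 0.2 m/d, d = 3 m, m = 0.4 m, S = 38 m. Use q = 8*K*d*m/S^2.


q = 8*K*d*m/S^2
q = 8*0.2*3*0.4/38^2
q = 1.9200 / 1444

0.0013 m/d


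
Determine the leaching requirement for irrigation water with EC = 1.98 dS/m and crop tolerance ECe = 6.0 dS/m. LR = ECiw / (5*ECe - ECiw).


LR = ECiw / (5*ECe - ECiw)
LR = 1.98 / (5*6.0 - 1.98)
LR = 1.98 / 28.0200

0.0707


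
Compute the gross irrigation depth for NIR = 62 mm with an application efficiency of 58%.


Ea = 58% = 0.58
GID = NIR / Ea = 62 / 0.58 = 106.8966 mm

106.8966 mm


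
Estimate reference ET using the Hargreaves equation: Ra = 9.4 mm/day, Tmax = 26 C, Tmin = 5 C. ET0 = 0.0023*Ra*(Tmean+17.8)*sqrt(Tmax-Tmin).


Tmean = (Tmax + Tmin)/2 = (26 + 5)/2 = 15.5
ET0 = 0.0023 * 9.4 * (15.5 + 17.8) * sqrt(26 - 5)
ET0 = 0.0023 * 9.4 * 33.3 * 4.582576

3.2992 mm/day


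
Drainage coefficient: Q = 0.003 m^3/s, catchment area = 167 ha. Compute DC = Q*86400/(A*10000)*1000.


DC = Q * 86400 / (A * 10000) * 1000
DC = 0.003 * 86400 / (167 * 10000) * 1000
DC = 259200.0000 / 1670000

0.1552 mm/day


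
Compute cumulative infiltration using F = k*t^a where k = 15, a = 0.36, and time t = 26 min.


F = k * t^a = 15 * 26^0.36
F = 15 * 3.231398

48.4710 mm


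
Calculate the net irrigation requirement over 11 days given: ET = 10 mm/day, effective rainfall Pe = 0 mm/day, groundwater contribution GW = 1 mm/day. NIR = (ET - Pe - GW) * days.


Daily deficit = ET - Pe - GW = 10 - 0 - 1 = 9 mm/day
NIR = 9 * 11 = 99 mm

99.0000 mm


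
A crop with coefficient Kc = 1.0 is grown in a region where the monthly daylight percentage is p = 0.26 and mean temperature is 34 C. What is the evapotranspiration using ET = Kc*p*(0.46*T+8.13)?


ET = Kc * p * (0.46*T + 8.13)
ET = 1.0 * 0.26 * (0.46*34 + 8.13)
ET = 1.0 * 0.26 * 23.7700

6.1802 mm/day


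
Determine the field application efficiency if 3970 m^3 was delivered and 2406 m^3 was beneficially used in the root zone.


Ea = V_root / V_field * 100 = 2406 / 3970 * 100 = 60.6045%

60.6045 %


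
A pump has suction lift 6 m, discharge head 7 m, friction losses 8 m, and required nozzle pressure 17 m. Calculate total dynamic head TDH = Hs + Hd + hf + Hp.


TDH = Hs + Hd + hf + Hp = 6 + 7 + 8 + 17 = 38

38 m


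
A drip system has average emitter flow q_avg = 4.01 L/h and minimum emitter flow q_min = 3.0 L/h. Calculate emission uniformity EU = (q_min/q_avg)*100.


EU = (q_min/q_avg)*100 = (3.0/4.01)*100 = 74.8130%

74.8130 %


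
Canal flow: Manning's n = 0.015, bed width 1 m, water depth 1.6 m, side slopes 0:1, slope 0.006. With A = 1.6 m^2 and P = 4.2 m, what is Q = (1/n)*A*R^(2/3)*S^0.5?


R = A/P = 1.6/4.2 = 0.380952
Q = (1/0.015) * 1.6 * 0.380952^(2/3) * 0.006^0.5

4.3419 m^3/s


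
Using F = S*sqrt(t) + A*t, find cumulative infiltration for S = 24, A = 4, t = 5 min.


F = S*sqrt(t) + A*t
F = 24*sqrt(5) + 4*5
F = 24*2.236068 + 20

73.6656 mm


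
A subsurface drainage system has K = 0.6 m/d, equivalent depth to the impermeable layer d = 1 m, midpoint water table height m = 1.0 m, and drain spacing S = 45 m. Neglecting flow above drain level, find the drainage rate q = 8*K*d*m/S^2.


q = 8*K*d*m/S^2
q = 8*0.6*1*1.0/45^2
q = 4.8000 / 2025

0.0024 m/d


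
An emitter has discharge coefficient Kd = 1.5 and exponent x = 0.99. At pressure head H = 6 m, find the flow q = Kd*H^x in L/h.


q = Kd * H^x = 1.5 * 6^0.99 = 1.5 * 5.893452

8.8402 L/h


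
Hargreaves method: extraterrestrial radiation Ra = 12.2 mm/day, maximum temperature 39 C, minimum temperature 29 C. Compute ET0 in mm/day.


Tmean = (Tmax + Tmin)/2 = (39 + 29)/2 = 34.0
ET0 = 0.0023 * 12.2 * (34.0 + 17.8) * sqrt(39 - 29)
ET0 = 0.0023 * 12.2 * 51.8 * 3.162278

4.5964 mm/day


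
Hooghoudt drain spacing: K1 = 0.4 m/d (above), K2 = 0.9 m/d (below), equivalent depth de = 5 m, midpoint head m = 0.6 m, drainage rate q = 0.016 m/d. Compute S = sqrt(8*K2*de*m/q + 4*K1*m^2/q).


S^2 = 8*K2*de*m/q + 4*K1*m^2/q
S^2 = 8*0.9*5*0.6/0.016 + 4*0.4*0.6^2/0.016
S = sqrt(1386.0000)

37.2290 m


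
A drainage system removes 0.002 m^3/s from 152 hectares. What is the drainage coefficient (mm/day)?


DC = Q * 86400 / (A * 10000) * 1000
DC = 0.002 * 86400 / (152 * 10000) * 1000
DC = 172800.0000 / 1520000

0.1137 mm/day


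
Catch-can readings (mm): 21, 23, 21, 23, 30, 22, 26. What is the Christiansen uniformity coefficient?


mean = 23.714286 mm
MAD = 2.448980 mm
CU = (1 - 2.448980/23.714286)*100

89.6730 %


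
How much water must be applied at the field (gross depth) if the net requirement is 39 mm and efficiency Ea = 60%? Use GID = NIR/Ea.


Ea = 60% = 0.6
GID = NIR / Ea = 39 / 0.6 = 65.0000 mm

65.0000 mm


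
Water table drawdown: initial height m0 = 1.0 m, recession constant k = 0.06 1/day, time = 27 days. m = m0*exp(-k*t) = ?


m = m0 * exp(-k*t)
m = 1.0 * exp(-0.06 * 27)
m = 1.0 * exp(-1.6200)

0.1979 m


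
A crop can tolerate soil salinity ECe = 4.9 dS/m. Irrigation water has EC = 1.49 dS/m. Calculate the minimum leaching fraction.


LR = ECiw / (5*ECe - ECiw)
LR = 1.49 / (5*4.9 - 1.49)
LR = 1.49 / 23.0100

0.0648


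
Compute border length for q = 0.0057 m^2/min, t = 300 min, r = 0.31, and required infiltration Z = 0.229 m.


L = q*t/((1+r)*Z)
L = 0.0057*300/((1+0.31)*0.229)
L = 1.71/0.29999

5.7002 m


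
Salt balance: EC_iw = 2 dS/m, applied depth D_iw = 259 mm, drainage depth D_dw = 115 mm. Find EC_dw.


EC_dw = EC_iw * D_iw / D_dw
EC_dw = 2 * 259 / 115
EC_dw = 518 / 115

4.5043 dS/m


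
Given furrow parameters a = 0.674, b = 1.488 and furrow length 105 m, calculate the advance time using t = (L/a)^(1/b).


t = (L/a)^(1/b)
t = (105/0.674)^(1/1.488)
t = 155.786350^(1/1.488)

29.7491 min


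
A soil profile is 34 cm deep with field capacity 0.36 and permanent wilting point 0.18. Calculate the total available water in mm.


AWC = (FC - PWP) * d * 10
AWC = (0.36 - 0.18) * 34 * 10
AWC = 0.1800 * 34 * 10

61.2000 mm


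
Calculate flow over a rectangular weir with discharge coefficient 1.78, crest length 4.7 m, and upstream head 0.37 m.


Q = C * L * H^(3/2) = 1.78 * 4.7 * 0.37^1.5 = 1.78 * 4.7 * 0.225062

1.8829 m^3/s


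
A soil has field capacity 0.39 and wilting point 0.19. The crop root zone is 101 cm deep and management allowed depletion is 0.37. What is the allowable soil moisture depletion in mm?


SMD = (FC - PWP) * d * MAD * 10
SMD = (0.39 - 0.19) * 101 * 0.37 * 10
SMD = 0.2000 * 101 * 0.37 * 10

74.7400 mm


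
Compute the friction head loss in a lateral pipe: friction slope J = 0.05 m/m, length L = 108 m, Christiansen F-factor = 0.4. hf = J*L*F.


hf = J * L * F = 0.05 * 108 * 0.4 = 2.1600 m

2.1600 m


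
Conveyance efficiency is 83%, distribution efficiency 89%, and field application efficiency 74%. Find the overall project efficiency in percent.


Ec = 0.83, Eb = 0.89, Ea = 0.74
E = 0.83 * 0.89 * 0.74 * 100 = 54.6638%

54.6638 %


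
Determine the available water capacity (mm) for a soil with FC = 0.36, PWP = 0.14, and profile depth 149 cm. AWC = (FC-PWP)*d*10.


AWC = (FC - PWP) * d * 10
AWC = (0.36 - 0.14) * 149 * 10
AWC = 0.2200 * 149 * 10

327.8000 mm


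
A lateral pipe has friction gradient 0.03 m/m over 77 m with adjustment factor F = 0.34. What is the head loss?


hf = J * L * F = 0.03 * 77 * 0.34 = 0.7854 m

0.7854 m


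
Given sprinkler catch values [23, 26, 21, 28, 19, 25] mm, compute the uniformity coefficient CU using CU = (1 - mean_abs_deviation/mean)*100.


mean = 23.666667 mm
MAD = 2.666667 mm
CU = (1 - 2.666667/23.666667)*100

88.7324 %


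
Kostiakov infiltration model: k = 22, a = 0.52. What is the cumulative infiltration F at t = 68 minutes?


F = k * t^a = 22 * 68^0.52
F = 22 * 8.972318

197.3910 mm


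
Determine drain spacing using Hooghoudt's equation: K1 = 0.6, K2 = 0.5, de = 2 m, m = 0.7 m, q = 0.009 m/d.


S^2 = 8*K2*de*m/q + 4*K1*m^2/q
S^2 = 8*0.5*2*0.7/0.009 + 4*0.6*0.7^2/0.009
S = sqrt(752.8889)

27.4388 m


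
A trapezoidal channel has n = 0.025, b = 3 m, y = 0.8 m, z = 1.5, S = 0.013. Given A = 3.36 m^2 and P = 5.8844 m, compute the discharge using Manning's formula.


R = A/P = 3.36/5.8844 = 0.571001
Q = (1/0.025) * 3.36 * 0.571001^(2/3) * 0.013^0.5

10.5470 m^3/s


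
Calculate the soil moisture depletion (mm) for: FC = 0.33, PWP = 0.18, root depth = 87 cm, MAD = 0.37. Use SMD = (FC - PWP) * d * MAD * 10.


SMD = (FC - PWP) * d * MAD * 10
SMD = (0.33 - 0.18) * 87 * 0.37 * 10
SMD = 0.1500 * 87 * 0.37 * 10

48.2850 mm


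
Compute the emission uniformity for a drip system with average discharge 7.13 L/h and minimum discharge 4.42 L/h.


EU = (q_min/q_avg)*100 = (4.42/7.13)*100 = 61.9916%

61.9916 %


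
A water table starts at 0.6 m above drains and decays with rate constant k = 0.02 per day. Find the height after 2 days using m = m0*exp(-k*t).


m = m0 * exp(-k*t)
m = 0.6 * exp(-0.02 * 2)
m = 0.6 * exp(-0.0400)

0.5765 m


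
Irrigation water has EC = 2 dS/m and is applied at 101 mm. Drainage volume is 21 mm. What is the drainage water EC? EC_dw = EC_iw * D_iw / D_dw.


EC_dw = EC_iw * D_iw / D_dw
EC_dw = 2 * 101 / 21
EC_dw = 202 / 21

9.6190 dS/m


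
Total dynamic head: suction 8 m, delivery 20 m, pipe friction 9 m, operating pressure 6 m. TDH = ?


TDH = Hs + Hd + hf + Hp = 8 + 20 + 9 + 6 = 43

43 m


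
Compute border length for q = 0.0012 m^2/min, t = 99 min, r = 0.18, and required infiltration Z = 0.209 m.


L = q*t/((1+r)*Z)
L = 0.0012*99/((1+0.18)*0.209)
L = 0.1188/0.24662

0.4817 m


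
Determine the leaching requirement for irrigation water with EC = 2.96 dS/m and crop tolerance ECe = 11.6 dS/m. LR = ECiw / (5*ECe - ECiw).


LR = ECiw / (5*ECe - ECiw)
LR = 2.96 / (5*11.6 - 2.96)
LR = 2.96 / 55.0400

0.0538


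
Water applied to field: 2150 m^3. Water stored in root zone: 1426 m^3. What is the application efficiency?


Ea = V_root / V_field * 100 = 1426 / 2150 * 100 = 66.3256%

66.3256 %


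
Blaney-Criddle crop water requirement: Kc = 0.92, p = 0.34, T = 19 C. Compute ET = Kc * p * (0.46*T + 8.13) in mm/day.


ET = Kc * p * (0.46*T + 8.13)
ET = 0.92 * 0.34 * (0.46*19 + 8.13)
ET = 0.92 * 0.34 * 16.8700

5.2769 mm/day


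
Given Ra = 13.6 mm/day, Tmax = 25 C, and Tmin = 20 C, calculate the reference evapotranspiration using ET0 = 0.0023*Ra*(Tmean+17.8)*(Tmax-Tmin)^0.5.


Tmean = (Tmax + Tmin)/2 = (25 + 20)/2 = 22.5
ET0 = 0.0023 * 13.6 * (22.5 + 17.8) * sqrt(25 - 20)
ET0 = 0.0023 * 13.6 * 40.3 * 2.236068

2.8188 mm/day


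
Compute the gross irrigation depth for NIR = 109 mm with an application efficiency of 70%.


Ea = 70% = 0.7
GID = NIR / Ea = 109 / 0.7 = 155.7143 mm

155.7143 mm


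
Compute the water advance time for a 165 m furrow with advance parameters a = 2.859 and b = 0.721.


t = (L/a)^(1/b)
t = (165/2.859)^(1/0.721)
t = 57.712487^(1/0.721)

277.2141 min


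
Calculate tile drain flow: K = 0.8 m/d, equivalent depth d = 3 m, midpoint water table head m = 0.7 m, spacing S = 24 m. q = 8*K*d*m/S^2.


q = 8*K*d*m/S^2
q = 8*0.8*3*0.7/24^2
q = 13.4400 / 576

0.0233 m/d


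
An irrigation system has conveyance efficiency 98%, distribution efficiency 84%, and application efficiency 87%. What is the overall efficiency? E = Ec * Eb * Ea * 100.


Ec = 0.98, Eb = 0.84, Ea = 0.87
E = 0.98 * 0.84 * 0.87 * 100 = 71.6184%

71.6184 %


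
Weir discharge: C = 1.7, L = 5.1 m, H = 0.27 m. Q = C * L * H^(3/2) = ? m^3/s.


Q = C * L * H^(3/2) = 1.7 * 5.1 * 0.27^1.5 = 1.7 * 5.1 * 0.140296

1.2164 m^3/s


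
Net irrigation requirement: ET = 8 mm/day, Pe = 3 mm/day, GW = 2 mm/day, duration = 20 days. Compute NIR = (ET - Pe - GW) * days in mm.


Daily deficit = ET - Pe - GW = 8 - 3 - 2 = 3 mm/day
NIR = 3 * 20 = 60 mm

60.0000 mm


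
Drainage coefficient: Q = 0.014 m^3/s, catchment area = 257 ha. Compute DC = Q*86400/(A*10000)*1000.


DC = Q * 86400 / (A * 10000) * 1000
DC = 0.014 * 86400 / (257 * 10000) * 1000
DC = 1209600.0000 / 2570000

0.4707 mm/day


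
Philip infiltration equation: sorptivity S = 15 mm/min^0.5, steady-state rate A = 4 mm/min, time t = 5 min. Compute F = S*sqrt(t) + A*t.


F = S*sqrt(t) + A*t
F = 15*sqrt(5) + 4*5
F = 15*2.236068 + 20

53.5410 mm


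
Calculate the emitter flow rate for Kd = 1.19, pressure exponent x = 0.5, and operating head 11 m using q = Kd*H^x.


q = Kd * H^x = 1.19 * 11^0.5 = 1.19 * 3.316625

3.9468 L/h


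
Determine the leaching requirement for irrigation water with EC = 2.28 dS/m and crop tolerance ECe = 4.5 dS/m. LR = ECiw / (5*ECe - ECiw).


LR = ECiw / (5*ECe - ECiw)
LR = 2.28 / (5*4.5 - 2.28)
LR = 2.28 / 20.2200

0.1128


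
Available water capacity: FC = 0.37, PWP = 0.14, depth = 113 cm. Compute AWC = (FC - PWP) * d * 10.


AWC = (FC - PWP) * d * 10
AWC = (0.37 - 0.14) * 113 * 10
AWC = 0.2300 * 113 * 10

259.9000 mm


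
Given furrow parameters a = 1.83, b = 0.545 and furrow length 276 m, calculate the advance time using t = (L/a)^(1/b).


t = (L/a)^(1/b)
t = (276/1.83)^(1/0.545)
t = 150.819672^(1/0.545)

9935.0630 min


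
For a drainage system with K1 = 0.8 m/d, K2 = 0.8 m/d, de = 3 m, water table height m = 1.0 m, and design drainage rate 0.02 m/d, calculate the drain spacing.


S^2 = 8*K2*de*m/q + 4*K1*m^2/q
S^2 = 8*0.8*3*1.0/0.02 + 4*0.8*1.0^2/0.02
S = sqrt(1120.0000)

33.4664 m


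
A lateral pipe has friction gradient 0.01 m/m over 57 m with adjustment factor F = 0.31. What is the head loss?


hf = J * L * F = 0.01 * 57 * 0.31 = 0.1767 m

0.1767 m


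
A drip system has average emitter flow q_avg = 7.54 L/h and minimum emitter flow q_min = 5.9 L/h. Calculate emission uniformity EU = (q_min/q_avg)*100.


EU = (q_min/q_avg)*100 = (5.9/7.54)*100 = 78.2493%

78.2493 %


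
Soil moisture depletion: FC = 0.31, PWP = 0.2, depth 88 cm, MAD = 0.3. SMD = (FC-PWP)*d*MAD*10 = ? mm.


SMD = (FC - PWP) * d * MAD * 10
SMD = (0.31 - 0.2) * 88 * 0.3 * 10
SMD = 0.1100 * 88 * 0.3 * 10

29.0400 mm


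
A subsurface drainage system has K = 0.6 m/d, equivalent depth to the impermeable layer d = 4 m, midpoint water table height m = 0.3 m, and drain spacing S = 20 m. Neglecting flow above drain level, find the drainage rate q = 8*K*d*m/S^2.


q = 8*K*d*m/S^2
q = 8*0.6*4*0.3/20^2
q = 5.7600 / 400

0.0144 m/d


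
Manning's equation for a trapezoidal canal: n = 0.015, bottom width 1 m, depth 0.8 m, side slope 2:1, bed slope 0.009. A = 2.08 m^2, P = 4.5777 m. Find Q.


R = A/P = 2.08/4.5777 = 0.454377
Q = (1/0.015) * 2.08 * 0.454377^(2/3) * 0.009^0.5

7.7751 m^3/s


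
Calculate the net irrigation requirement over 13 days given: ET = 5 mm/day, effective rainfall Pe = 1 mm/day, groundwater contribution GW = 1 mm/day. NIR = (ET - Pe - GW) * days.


Daily deficit = ET - Pe - GW = 5 - 1 - 1 = 3 mm/day
NIR = 3 * 13 = 39 mm

39.0000 mm


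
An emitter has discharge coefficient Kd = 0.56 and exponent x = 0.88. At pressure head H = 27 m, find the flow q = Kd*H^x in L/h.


q = Kd * H^x = 0.56 * 27^0.88 = 0.56 * 18.180261

10.1809 L/h


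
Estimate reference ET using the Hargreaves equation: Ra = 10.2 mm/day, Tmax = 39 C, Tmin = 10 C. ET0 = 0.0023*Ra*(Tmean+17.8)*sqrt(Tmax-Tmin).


Tmean = (Tmax + Tmin)/2 = (39 + 10)/2 = 24.5
ET0 = 0.0023 * 10.2 * (24.5 + 17.8) * sqrt(39 - 10)
ET0 = 0.0023 * 10.2 * 42.3 * 5.385165

5.3440 mm/day


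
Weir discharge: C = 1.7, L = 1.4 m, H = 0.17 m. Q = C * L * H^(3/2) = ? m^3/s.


Q = C * L * H^(3/2) = 1.7 * 1.4 * 0.17^1.5 = 1.7 * 1.4 * 0.070093

0.1668 m^3/s


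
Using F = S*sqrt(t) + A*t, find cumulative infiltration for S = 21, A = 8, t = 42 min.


F = S*sqrt(t) + A*t
F = 21*sqrt(42) + 8*42
F = 21*6.480741 + 336

472.0956 mm


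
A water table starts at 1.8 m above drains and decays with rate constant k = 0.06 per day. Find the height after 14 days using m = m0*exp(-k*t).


m = m0 * exp(-k*t)
m = 1.8 * exp(-0.06 * 14)
m = 1.8 * exp(-0.8400)

0.7771 m


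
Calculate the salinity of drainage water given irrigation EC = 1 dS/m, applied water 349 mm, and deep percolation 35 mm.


EC_dw = EC_iw * D_iw / D_dw
EC_dw = 1 * 349 / 35
EC_dw = 349 / 35

9.9714 dS/m


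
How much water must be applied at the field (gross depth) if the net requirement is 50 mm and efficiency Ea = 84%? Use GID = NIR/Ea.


Ea = 84% = 0.84
GID = NIR / Ea = 50 / 0.84 = 59.5238 mm

59.5238 mm


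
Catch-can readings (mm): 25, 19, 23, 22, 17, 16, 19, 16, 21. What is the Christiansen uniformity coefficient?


mean = 19.777778 mm
MAD = 2.641975 mm
CU = (1 - 2.641975/19.777778)*100

86.6417 %


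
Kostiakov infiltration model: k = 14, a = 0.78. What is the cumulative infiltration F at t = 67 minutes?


F = k * t^a = 14 * 67^0.78
F = 14 * 26.566745

371.9344 mm


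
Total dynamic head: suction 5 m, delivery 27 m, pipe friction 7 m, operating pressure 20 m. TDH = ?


TDH = Hs + Hd + hf + Hp = 5 + 27 + 7 + 20 = 59

59 m


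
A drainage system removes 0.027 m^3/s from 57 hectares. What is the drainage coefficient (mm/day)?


DC = Q * 86400 / (A * 10000) * 1000
DC = 0.027 * 86400 / (57 * 10000) * 1000
DC = 2332800.0000 / 570000

4.0926 mm/day


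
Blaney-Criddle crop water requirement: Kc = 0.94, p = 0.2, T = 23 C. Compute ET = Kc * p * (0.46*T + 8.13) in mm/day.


ET = Kc * p * (0.46*T + 8.13)
ET = 0.94 * 0.2 * (0.46*23 + 8.13)
ET = 0.94 * 0.2 * 18.7100

3.5175 mm/day


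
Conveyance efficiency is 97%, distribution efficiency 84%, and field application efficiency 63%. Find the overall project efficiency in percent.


Ec = 0.97, Eb = 0.84, Ea = 0.63
E = 0.97 * 0.84 * 0.63 * 100 = 51.3324%

51.3324 %


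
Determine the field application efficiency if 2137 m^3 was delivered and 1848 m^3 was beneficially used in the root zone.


Ea = V_root / V_field * 100 = 1848 / 2137 * 100 = 86.4764%

86.4764 %


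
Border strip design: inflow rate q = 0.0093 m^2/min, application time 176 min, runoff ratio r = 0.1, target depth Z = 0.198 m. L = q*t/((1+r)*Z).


L = q*t/((1+r)*Z)
L = 0.0093*176/((1+0.1)*0.198)
L = 1.6368/0.2178

7.5152 m


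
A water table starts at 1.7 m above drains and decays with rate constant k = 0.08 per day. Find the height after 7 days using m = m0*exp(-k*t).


m = m0 * exp(-k*t)
m = 1.7 * exp(-0.08 * 7)
m = 1.7 * exp(-0.5600)

0.9711 m


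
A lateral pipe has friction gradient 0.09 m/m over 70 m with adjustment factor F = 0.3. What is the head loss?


hf = J * L * F = 0.09 * 70 * 0.3 = 1.8900 m

1.8900 m


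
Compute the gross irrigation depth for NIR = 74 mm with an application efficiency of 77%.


Ea = 77% = 0.77
GID = NIR / Ea = 74 / 0.77 = 96.1039 mm

96.1039 mm


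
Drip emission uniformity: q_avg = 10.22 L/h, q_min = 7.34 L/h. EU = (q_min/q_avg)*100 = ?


EU = (q_min/q_avg)*100 = (7.34/10.22)*100 = 71.8200%

71.8200 %


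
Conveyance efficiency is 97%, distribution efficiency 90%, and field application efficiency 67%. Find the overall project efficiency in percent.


Ec = 0.97, Eb = 0.9, Ea = 0.67
E = 0.97 * 0.9 * 0.67 * 100 = 58.4910%

58.4910 %


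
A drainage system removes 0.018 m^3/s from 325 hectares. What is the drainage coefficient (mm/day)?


DC = Q * 86400 / (A * 10000) * 1000
DC = 0.018 * 86400 / (325 * 10000) * 1000
DC = 1555200.0000 / 3250000

0.4785 mm/day


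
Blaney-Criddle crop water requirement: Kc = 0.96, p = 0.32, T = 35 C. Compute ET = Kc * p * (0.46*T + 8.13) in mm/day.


ET = Kc * p * (0.46*T + 8.13)
ET = 0.96 * 0.32 * (0.46*35 + 8.13)
ET = 0.96 * 0.32 * 24.2300

7.4435 mm/day


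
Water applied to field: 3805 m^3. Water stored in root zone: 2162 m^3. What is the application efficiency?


Ea = V_root / V_field * 100 = 2162 / 3805 * 100 = 56.8200%

56.8200 %


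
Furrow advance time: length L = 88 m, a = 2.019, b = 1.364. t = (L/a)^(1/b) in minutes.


t = (L/a)^(1/b)
t = (88/2.019)^(1/1.364)
t = 43.585934^(1/1.364)

15.9172 min


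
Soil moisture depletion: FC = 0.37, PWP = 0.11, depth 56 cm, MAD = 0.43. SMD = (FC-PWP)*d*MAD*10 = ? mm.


SMD = (FC - PWP) * d * MAD * 10
SMD = (0.37 - 0.11) * 56 * 0.43 * 10
SMD = 0.2600 * 56 * 0.43 * 10

62.6080 mm


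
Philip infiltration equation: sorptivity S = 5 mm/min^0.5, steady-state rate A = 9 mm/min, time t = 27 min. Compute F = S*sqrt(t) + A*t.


F = S*sqrt(t) + A*t
F = 5*sqrt(27) + 9*27
F = 5*5.196152 + 243

268.9808 mm


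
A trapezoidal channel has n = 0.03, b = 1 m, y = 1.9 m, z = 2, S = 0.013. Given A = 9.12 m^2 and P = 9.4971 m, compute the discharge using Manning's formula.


R = A/P = 9.12/9.4971 = 0.960293
Q = (1/0.03) * 9.12 * 0.960293^(2/3) * 0.013^0.5

33.7376 m^3/s


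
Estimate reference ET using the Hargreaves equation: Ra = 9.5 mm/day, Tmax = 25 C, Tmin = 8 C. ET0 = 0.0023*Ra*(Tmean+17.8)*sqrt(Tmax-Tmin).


Tmean = (Tmax + Tmin)/2 = (25 + 8)/2 = 16.5
ET0 = 0.0023 * 9.5 * (16.5 + 17.8) * sqrt(25 - 8)
ET0 = 0.0023 * 9.5 * 34.3 * 4.123106

3.0901 mm/day


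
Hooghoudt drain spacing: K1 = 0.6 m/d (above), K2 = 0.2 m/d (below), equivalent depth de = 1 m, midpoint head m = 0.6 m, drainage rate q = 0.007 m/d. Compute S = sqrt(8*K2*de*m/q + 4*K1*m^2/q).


S^2 = 8*K2*de*m/q + 4*K1*m^2/q
S^2 = 8*0.2*1*0.6/0.007 + 4*0.6*0.6^2/0.007
S = sqrt(260.5714)

16.1422 m


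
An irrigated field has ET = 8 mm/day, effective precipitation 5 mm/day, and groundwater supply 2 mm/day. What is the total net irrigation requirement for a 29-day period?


Daily deficit = ET - Pe - GW = 8 - 5 - 2 = 1 mm/day
NIR = 1 * 29 = 29 mm

29.0000 mm


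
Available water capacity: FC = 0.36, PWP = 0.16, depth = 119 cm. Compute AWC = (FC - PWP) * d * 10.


AWC = (FC - PWP) * d * 10
AWC = (0.36 - 0.16) * 119 * 10
AWC = 0.2000 * 119 * 10

238.0000 mm


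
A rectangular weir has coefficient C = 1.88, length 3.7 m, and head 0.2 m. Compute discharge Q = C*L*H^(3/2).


Q = C * L * H^(3/2) = 1.88 * 3.7 * 0.2^1.5 = 1.88 * 3.7 * 0.089443

0.6222 m^3/s


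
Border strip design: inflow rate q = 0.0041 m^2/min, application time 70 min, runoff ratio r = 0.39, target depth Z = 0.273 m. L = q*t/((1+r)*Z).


L = q*t/((1+r)*Z)
L = 0.0041*70/((1+0.39)*0.273)
L = 0.287/0.37947

0.7563 m


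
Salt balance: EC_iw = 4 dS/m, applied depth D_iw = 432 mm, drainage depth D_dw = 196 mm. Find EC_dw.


EC_dw = EC_iw * D_iw / D_dw
EC_dw = 4 * 432 / 196
EC_dw = 1728 / 196

8.8163 dS/m


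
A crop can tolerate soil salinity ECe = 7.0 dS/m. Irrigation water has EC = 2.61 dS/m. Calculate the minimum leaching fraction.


LR = ECiw / (5*ECe - ECiw)
LR = 2.61 / (5*7.0 - 2.61)
LR = 2.61 / 32.3900

0.0806


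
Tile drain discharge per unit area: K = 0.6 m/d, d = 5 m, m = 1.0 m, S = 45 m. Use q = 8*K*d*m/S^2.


q = 8*K*d*m/S^2
q = 8*0.6*5*1.0/45^2
q = 24.0000 / 2025

0.0119 m/d


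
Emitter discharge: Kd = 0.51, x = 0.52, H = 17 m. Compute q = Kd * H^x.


q = Kd * H^x = 0.51 * 17^0.52 = 0.51 * 4.363485

2.2254 L/h


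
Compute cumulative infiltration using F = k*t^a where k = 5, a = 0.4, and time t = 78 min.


F = k * t^a = 5 * 78^0.4
F = 5 * 5.712653

28.5633 mm


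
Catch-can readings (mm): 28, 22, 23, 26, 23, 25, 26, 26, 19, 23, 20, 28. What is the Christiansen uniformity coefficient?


mean = 24.083333 mm
MAD = 2.416667 mm
CU = (1 - 2.416667/24.083333)*100

89.9654 %


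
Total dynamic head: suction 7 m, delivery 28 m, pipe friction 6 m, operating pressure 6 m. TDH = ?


TDH = Hs + Hd + hf + Hp = 7 + 28 + 6 + 6 = 47

47 m


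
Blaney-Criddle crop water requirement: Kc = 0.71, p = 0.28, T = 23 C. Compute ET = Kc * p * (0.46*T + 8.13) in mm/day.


ET = Kc * p * (0.46*T + 8.13)
ET = 0.71 * 0.28 * (0.46*23 + 8.13)
ET = 0.71 * 0.28 * 18.7100

3.7195 mm/day


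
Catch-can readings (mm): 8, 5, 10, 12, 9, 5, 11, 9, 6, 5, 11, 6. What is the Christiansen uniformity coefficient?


mean = 8.083333 mm
MAD = 2.250000 mm
CU = (1 - 2.250000/8.083333)*100

72.1649 %


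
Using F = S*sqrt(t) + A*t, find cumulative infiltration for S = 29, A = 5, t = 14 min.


F = S*sqrt(t) + A*t
F = 29*sqrt(14) + 5*14
F = 29*3.741657 + 70

178.5081 mm


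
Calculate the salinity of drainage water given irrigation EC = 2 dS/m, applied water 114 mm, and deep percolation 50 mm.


EC_dw = EC_iw * D_iw / D_dw
EC_dw = 2 * 114 / 50
EC_dw = 228 / 50

4.5600 dS/m


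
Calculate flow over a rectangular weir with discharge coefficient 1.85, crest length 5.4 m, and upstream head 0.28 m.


Q = C * L * H^(3/2) = 1.85 * 5.4 * 0.28^1.5 = 1.85 * 5.4 * 0.148162

1.4801 m^3/s


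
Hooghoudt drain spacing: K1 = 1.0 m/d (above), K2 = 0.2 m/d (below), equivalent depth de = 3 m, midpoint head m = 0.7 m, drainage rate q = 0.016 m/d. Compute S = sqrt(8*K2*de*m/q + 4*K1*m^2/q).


S^2 = 8*K2*de*m/q + 4*K1*m^2/q
S^2 = 8*0.2*3*0.7/0.016 + 4*1.0*0.7^2/0.016
S = sqrt(332.5000)

18.2346 m


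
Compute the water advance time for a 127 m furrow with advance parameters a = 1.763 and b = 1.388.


t = (L/a)^(1/b)
t = (127/1.763)^(1/1.388)
t = 72.036302^(1/1.388)

21.7918 min


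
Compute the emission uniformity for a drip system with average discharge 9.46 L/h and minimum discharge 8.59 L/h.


EU = (q_min/q_avg)*100 = (8.59/9.46)*100 = 90.8034%

90.8034 %


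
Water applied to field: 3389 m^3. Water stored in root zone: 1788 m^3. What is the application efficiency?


Ea = V_root / V_field * 100 = 1788 / 3389 * 100 = 52.7589%

52.7589 %


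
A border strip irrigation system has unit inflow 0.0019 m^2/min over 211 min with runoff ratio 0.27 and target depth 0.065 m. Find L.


L = q*t/((1+r)*Z)
L = 0.0019*211/((1+0.27)*0.065)
L = 0.4009/0.08255

4.8565 m


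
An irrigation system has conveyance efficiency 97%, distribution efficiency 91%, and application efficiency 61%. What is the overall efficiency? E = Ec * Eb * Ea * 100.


Ec = 0.97, Eb = 0.91, Ea = 0.61
E = 0.97 * 0.91 * 0.61 * 100 = 53.8447%

53.8447 %


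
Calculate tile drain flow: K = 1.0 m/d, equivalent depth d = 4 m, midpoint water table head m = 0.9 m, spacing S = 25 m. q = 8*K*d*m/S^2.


q = 8*K*d*m/S^2
q = 8*1.0*4*0.9/25^2
q = 28.8000 / 625

0.0461 m/d


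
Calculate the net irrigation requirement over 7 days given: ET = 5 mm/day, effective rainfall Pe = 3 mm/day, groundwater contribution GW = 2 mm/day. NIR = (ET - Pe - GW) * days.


Daily deficit = ET - Pe - GW = 5 - 3 - 2 = 0 mm/day
NIR = 0 * 7 = 0 mm

0 mm


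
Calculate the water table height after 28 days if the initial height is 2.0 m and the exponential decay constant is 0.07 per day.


m = m0 * exp(-k*t)
m = 2.0 * exp(-0.07 * 28)
m = 2.0 * exp(-1.9600)

0.2817 m


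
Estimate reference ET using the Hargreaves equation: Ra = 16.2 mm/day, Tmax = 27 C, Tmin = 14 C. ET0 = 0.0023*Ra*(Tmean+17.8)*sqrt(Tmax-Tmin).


Tmean = (Tmax + Tmin)/2 = (27 + 14)/2 = 20.5
ET0 = 0.0023 * 16.2 * (20.5 + 17.8) * sqrt(27 - 14)
ET0 = 0.0023 * 16.2 * 38.3 * 3.605551

5.1453 mm/day


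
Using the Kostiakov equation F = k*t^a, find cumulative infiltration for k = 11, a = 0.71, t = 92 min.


F = k * t^a = 11 * 92^0.71
F = 11 * 24.790732

272.6981 mm


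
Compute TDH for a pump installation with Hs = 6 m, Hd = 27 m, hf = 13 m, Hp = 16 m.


TDH = Hs + Hd + hf + Hp = 6 + 27 + 13 + 16 = 62

62 m


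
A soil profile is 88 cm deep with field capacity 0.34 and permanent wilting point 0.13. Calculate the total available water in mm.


AWC = (FC - PWP) * d * 10
AWC = (0.34 - 0.13) * 88 * 10
AWC = 0.2100 * 88 * 10

184.8000 mm


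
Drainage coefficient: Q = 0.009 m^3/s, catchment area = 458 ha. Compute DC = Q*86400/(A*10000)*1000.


DC = Q * 86400 / (A * 10000) * 1000
DC = 0.009 * 86400 / (458 * 10000) * 1000
DC = 777600.0000 / 4580000

0.1698 mm/day


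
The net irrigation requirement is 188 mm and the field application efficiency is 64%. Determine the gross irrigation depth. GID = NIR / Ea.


Ea = 64% = 0.64
GID = NIR / Ea = 188 / 0.64 = 293.7500 mm

293.7500 mm


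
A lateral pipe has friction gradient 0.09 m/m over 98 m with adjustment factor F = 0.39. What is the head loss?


hf = J * L * F = 0.09 * 98 * 0.39 = 3.4398 m

3.4398 m


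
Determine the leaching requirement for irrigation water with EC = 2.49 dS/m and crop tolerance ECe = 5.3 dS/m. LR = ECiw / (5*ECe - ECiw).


LR = ECiw / (5*ECe - ECiw)
LR = 2.49 / (5*5.3 - 2.49)
LR = 2.49 / 24.0100

0.1037


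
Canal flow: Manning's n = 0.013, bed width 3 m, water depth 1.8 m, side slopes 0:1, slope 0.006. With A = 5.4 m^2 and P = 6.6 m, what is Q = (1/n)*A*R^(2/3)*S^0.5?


R = A/P = 5.4/6.6 = 0.818182
Q = (1/0.013) * 5.4 * 0.818182^(2/3) * 0.006^0.5

28.1466 m^3/s


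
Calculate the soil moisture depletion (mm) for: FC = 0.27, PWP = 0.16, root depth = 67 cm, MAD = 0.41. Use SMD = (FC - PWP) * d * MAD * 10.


SMD = (FC - PWP) * d * MAD * 10
SMD = (0.27 - 0.16) * 67 * 0.41 * 10
SMD = 0.1100 * 67 * 0.41 * 10

30.2170 mm


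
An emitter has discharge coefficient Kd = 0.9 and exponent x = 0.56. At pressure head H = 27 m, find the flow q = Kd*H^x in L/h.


q = Kd * H^x = 0.9 * 27^0.56 = 0.9 * 6.332332

5.6991 L/h


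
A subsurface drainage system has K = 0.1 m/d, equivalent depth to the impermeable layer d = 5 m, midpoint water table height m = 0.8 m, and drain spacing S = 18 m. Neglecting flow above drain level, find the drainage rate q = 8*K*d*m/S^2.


q = 8*K*d*m/S^2
q = 8*0.1*5*0.8/18^2
q = 3.2000 / 324

0.0099 m/d


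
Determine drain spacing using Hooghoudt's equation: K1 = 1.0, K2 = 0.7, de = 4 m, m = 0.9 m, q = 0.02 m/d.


S^2 = 8*K2*de*m/q + 4*K1*m^2/q
S^2 = 8*0.7*4*0.9/0.02 + 4*1.0*0.9^2/0.02
S = sqrt(1170.0000)

34.2053 m


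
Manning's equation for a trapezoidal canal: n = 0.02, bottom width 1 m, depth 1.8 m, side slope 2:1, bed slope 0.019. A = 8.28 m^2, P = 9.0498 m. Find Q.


R = A/P = 8.28/9.0498 = 0.914937
Q = (1/0.02) * 8.28 * 0.914937^(2/3) * 0.019^0.5

53.7821 m^3/s


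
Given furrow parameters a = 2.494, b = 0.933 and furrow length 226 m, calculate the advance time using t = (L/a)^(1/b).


t = (L/a)^(1/b)
t = (226/2.494)^(1/0.933)
t = 90.617482^(1/0.933)

125.2455 min


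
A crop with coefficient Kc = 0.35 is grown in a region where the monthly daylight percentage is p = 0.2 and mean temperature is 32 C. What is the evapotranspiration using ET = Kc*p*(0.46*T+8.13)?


ET = Kc * p * (0.46*T + 8.13)
ET = 0.35 * 0.2 * (0.46*32 + 8.13)
ET = 0.35 * 0.2 * 22.8500

1.5995 mm/day
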